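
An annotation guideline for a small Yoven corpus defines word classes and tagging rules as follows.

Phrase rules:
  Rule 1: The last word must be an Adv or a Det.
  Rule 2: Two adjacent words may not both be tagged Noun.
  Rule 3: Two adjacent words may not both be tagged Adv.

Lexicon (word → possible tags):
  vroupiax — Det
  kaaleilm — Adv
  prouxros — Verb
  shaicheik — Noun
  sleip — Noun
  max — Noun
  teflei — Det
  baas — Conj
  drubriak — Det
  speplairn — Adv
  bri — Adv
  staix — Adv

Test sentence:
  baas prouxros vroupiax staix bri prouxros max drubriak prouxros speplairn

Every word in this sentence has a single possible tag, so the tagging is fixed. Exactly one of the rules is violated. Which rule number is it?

3

Fixed tagging: Conj Verb Det Adv Adv Verb Noun Det Verb Adv.
Rule check: R1 ok, R2 ok, R3 fails.
Only rule 3 fails.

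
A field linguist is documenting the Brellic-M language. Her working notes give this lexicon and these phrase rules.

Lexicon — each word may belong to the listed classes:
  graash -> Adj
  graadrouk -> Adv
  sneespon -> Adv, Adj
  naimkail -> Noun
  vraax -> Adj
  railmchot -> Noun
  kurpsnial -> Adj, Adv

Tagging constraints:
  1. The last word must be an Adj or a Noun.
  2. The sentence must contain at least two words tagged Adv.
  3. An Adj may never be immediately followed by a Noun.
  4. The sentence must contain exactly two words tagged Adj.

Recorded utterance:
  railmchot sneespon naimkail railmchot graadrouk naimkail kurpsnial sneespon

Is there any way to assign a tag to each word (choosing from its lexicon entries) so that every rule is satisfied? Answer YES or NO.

YES

Candidates per position — 1:railmchot {Noun}; 2:sneespon {Adv,Adj}; 3:naimkail {Noun}; 4:railmchot {Noun}; 5:graadrouk {Adv}; 6:naimkail {Noun}; 7:kurpsnial {Adj,Adv}; 8:sneespon {Adv,Adj}.
One satisfying assignment: Noun Adv Noun Noun Adv Noun Adj Adj.
Checking: rule 1 satisfied; rule 2 satisfied; rule 3 satisfied; rule 4 satisfied.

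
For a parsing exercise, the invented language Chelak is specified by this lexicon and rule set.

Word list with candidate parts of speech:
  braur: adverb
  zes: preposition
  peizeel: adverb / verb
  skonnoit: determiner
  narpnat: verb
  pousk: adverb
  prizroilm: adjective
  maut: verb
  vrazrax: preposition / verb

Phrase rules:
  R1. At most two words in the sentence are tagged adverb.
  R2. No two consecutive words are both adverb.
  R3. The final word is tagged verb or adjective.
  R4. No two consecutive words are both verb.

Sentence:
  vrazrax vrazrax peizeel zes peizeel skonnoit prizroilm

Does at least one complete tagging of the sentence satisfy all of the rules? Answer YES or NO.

Candidates per position — 1:vrazrax {preposition,verb}; 2:vrazrax {preposition,verb}; 3:peizeel {adverb,verb}; 4:zes {preposition}; 5:peizeel {adverb,verb}; 6:skonnoit {determiner}; 7:prizroilm {adjective}.
One satisfying assignment: verb preposition adverb preposition adverb determiner adjective.
Checking: rule 1 ok; rule 2 ok; rule 3 ok; rule 4 ok.

YES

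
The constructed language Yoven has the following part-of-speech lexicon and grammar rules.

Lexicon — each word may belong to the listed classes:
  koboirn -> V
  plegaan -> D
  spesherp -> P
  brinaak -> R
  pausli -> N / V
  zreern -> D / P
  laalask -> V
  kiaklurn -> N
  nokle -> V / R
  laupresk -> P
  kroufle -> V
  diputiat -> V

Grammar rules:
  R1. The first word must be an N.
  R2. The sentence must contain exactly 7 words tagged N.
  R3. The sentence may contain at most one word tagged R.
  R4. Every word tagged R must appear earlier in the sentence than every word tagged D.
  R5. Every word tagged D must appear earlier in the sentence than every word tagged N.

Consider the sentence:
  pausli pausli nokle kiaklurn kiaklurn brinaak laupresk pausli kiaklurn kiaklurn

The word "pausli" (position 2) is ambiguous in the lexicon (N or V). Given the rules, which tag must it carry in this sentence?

Candidates per position — 1:pausli {N,V}; 2:pausli {N,V}; 3:nokle {V,R}; 4:kiaklurn {N}; 5:kiaklurn {N}; 6:brinaak {R}; 7:laupresk {P}; 8:pausli {N,V}; 9:kiaklurn {N}; 10:kiaklurn {N}.
At position 1, choosing V makes rule 1 impossible to satisfy; hence N.
At position 2, choosing V makes rule 2 impossible to satisfy; hence N.
At position 3, choosing R makes rule 3 impossible to satisfy; hence V.
At position 8, choosing V makes rule 2 impossible to satisfy; hence N.
The unique satisfying tagging is: N N V N N R P N N N.
Checking: rule 1 ok; rule 2 ok; rule 3 ok; rule 4 ok; rule 5 ok.

N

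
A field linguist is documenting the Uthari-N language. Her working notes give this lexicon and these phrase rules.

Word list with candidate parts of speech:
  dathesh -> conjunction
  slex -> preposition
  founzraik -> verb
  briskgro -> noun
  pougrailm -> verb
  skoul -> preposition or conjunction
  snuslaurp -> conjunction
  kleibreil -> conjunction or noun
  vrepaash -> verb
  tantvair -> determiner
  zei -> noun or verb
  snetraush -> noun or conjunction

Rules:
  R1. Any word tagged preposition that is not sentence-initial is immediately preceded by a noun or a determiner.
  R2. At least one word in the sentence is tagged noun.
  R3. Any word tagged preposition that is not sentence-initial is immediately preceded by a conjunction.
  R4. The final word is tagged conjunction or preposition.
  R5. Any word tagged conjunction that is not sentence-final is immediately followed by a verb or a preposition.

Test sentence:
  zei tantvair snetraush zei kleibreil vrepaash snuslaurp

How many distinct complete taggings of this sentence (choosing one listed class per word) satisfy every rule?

11

Candidates per position — 1:zei {noun,verb}; 2:tantvair {determiner}; 3:snetraush {noun,conjunction}; 4:zei {noun,verb}; 5:kleibreil {conjunction,noun}; 6:vrepaash {verb}; 7:snuslaurp {conjunction}.
There are 16 candidate sequences in total.
Checking each against the rules leaves 11 sequences.
Count = 11.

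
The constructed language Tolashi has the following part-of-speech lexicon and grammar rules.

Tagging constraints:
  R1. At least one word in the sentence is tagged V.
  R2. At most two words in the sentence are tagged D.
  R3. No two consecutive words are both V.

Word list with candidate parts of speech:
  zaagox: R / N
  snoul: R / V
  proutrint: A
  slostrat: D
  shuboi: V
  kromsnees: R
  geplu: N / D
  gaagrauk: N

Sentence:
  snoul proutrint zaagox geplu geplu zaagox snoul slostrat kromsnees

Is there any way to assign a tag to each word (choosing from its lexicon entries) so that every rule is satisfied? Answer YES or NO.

YES

Candidates per position — 1:snoul {R,V}; 2:proutrint {A}; 3:zaagox {R,N}; 4:geplu {N,D}; 5:geplu {N,D}; 6:zaagox {R,N}; 7:snoul {R,V}; 8:slostrat {D}; 9:kromsnees {R}.
One satisfying assignment: V A R N N R V D R.
Rule-by-rule: rule 1 satisfied; rule 2 satisfied; rule 3 satisfied.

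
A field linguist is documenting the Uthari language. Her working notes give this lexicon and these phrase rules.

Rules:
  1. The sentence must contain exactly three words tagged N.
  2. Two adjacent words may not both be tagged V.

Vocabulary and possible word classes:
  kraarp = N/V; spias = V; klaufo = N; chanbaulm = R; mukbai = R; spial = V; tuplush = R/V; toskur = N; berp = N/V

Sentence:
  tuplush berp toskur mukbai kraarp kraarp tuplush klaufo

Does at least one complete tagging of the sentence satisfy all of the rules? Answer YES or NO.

YES

Candidates per position — 1:tuplush {R,V}; 2:berp {N,V}; 3:toskur {N}; 4:mukbai {R}; 5:kraarp {N,V}; 6:kraarp {N,V}; 7:tuplush {R,V}; 8:klaufo {N}.
One satisfying assignment: R V N R N V R N.
Rule-by-rule: rule 1 ✓; rule 2 ✓.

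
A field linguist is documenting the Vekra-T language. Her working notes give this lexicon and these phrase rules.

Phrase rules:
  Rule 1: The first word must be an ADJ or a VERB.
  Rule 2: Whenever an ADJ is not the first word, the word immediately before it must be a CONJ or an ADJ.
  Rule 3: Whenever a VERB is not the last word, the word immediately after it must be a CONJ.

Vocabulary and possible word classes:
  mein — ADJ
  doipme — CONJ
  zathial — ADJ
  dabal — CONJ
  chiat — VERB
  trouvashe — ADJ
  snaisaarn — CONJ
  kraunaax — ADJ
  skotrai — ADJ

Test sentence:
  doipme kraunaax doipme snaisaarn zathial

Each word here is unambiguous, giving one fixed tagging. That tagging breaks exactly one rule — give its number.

Fixed tagging: CONJ ADJ CONJ CONJ ADJ.
Applying the rules: R1 fail, R2 pass, R3 pass.
Only rule 1 fails.

1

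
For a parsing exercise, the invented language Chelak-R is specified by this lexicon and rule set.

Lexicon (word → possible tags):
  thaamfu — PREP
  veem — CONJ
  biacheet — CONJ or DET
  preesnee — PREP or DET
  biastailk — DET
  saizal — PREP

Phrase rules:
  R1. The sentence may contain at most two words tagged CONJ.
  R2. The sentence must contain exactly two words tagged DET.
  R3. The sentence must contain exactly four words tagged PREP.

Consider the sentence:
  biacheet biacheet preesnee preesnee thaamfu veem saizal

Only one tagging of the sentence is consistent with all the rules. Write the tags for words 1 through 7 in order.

Candidates per position — 1:biacheet {CONJ,DET}; 2:biacheet {CONJ,DET}; 3:preesnee {PREP,DET}; 4:preesnee {PREP,DET}; 5:thaamfu {PREP}; 6:veem {CONJ}; 7:saizal {PREP}.
At position 3, choosing DET makes rule 3 impossible to satisfy; hence PREP.
At position 4, choosing DET makes rule 3 impossible to satisfy; hence PREP.
At position 1, choosing CONJ makes rule 2 impossible to satisfy; hence DET.
At position 2, choosing CONJ makes rule 2 impossible to satisfy; hence DET.
So the tagging must be: DET DET PREP PREP PREP CONJ PREP.
Check: rule 1 ✓; rule 2 ✓; rule 3 ✓.

DET DET PREP PREP PREP CONJ PREP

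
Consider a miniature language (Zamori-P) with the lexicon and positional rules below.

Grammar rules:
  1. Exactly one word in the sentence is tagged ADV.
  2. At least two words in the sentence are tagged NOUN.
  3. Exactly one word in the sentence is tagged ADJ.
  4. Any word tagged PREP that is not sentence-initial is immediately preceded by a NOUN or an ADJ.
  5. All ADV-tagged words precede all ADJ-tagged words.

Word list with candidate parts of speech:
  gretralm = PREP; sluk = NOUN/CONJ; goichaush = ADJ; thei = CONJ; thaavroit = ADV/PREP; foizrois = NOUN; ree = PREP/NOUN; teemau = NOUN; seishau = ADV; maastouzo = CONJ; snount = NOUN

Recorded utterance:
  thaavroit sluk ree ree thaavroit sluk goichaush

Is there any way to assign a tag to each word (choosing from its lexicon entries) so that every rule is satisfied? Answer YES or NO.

Candidates per position — 1:thaavroit {ADV,PREP}; 2:sluk {NOUN,CONJ}; 3:ree {PREP,NOUN}; 4:ree {PREP,NOUN}; 5:thaavroit {ADV,PREP}; 6:sluk {NOUN,CONJ}; 7:goichaush {ADJ}.
One satisfying assignment: PREP CONJ NOUN PREP ADV NOUN ADJ.
Check: rule 1 ok; rule 2 ok; rule 3 ok; rule 4 ok; rule 5 ok.

YES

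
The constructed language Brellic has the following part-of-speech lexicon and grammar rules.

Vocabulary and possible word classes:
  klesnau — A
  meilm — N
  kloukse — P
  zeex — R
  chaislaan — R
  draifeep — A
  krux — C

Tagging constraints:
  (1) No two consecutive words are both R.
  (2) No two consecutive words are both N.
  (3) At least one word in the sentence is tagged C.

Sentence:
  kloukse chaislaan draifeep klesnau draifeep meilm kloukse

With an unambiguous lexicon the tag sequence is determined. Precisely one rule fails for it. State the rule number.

Fixed tagging: P R A A A N P.
Checking each rule: R1 holds, R2 holds, R3 violated.
Only rule 3 fails.

3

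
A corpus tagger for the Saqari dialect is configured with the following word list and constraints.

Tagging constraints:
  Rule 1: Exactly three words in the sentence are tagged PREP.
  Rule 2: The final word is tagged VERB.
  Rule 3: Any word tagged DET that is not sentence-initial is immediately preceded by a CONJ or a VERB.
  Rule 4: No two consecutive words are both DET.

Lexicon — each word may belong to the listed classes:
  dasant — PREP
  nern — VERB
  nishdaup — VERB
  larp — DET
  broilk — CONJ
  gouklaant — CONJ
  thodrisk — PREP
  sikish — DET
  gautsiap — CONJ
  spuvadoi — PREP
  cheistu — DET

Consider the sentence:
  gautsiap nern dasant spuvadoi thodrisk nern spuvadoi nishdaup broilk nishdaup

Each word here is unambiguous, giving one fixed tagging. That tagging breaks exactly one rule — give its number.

Fixed tagging: CONJ VERB PREP PREP PREP VERB PREP VERB CONJ VERB.
Rule check: R1 fails, R2 ok, R3 ok, R4 ok.
Only rule 1 fails.

1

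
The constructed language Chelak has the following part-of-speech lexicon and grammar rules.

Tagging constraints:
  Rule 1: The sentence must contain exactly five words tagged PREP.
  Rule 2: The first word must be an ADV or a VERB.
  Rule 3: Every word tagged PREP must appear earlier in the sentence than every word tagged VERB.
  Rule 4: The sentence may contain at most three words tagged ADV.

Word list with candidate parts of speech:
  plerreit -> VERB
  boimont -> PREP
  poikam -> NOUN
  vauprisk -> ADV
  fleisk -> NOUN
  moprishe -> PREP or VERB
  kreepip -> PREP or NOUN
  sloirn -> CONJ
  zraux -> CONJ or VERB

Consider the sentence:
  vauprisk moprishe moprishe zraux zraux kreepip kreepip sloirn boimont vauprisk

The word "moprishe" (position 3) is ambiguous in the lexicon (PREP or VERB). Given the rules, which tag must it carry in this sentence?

Candidates per position — 1:vauprisk {ADV}; 2:moprishe {PREP,VERB}; 3:moprishe {PREP,VERB}; 4:zraux {CONJ,VERB}; 5:zraux {CONJ,VERB}; 6:kreepip {PREP,NOUN}; 7:kreepip {PREP,NOUN}; 8:sloirn {CONJ}; 9:boimont {PREP}; 10:vauprisk {ADV}.
Word 2 cannot be VERB — rule 1 would then fail for every completion. It is PREP.
Word 3 cannot be VERB — rule 1 would then fail for every completion. It is PREP.
Word 4 cannot be VERB — rule 3 would then fail for every completion. It is CONJ.
Word 5 cannot be VERB — rule 3 would then fail for every completion. It is CONJ.
Word 6 cannot be NOUN — rule 1 would then fail for every completion. It is PREP.
Word 7 cannot be NOUN — rule 1 would then fail for every completion. It is PREP.
That leaves exactly one tagging: ADV PREP PREP CONJ CONJ PREP PREP CONJ PREP ADV.
Verifying each rule — rule 1 satisfied; rule 2 satisfied; rule 3 satisfied; rule 4 satisfied.

PREP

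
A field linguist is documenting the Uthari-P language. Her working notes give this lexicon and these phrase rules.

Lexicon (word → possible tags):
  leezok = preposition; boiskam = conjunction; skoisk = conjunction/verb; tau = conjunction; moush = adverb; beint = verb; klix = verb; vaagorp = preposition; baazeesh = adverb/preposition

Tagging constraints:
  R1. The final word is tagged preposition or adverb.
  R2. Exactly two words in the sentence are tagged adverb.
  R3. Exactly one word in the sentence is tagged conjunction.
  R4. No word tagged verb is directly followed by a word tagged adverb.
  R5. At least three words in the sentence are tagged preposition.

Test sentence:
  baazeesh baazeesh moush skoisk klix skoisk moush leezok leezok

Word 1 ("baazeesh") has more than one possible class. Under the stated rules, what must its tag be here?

preposition

Candidates per position — 1:baazeesh {adverb,preposition}; 2:baazeesh {adverb,preposition}; 3:moush {adverb}; 4:skoisk {conjunction,verb}; 5:klix {verb}; 6:skoisk {conjunction,verb}; 7:moush {adverb}; 8:leezok {preposition}; 9:leezok {preposition}.
Position 1: tagging it adverb would leave rule 2 unsatisfiable, so it must be preposition.
Position 2: tagging it adverb would leave rule 2 unsatisfiable, so it must be preposition.
Position 6: tagging it verb would leave rule 4 unsatisfiable, so it must be conjunction.
Position 4: tagging it conjunction would leave rule 3 unsatisfiable, so it must be verb.
So the tagging must be: preposition preposition adverb verb verb conjunction adverb preposition preposition.
Rule-by-rule: rule 1 ✓; rule 2 ✓; rule 3 ✓; rule 4 ✓; rule 5 ✓.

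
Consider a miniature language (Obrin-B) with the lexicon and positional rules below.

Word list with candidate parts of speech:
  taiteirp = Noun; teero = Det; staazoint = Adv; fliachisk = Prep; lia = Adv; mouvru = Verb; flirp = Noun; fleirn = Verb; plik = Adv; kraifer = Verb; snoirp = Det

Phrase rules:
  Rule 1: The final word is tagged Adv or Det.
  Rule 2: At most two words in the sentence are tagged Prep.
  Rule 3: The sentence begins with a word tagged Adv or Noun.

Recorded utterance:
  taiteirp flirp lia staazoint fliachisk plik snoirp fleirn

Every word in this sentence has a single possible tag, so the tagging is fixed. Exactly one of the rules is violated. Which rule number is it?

Fixed tagging: Noun Noun Adv Adv Prep Adv Det Verb.
Rule check: R1 ✗, R2 ✓, R3 ✓.
Only rule 1 fails.

1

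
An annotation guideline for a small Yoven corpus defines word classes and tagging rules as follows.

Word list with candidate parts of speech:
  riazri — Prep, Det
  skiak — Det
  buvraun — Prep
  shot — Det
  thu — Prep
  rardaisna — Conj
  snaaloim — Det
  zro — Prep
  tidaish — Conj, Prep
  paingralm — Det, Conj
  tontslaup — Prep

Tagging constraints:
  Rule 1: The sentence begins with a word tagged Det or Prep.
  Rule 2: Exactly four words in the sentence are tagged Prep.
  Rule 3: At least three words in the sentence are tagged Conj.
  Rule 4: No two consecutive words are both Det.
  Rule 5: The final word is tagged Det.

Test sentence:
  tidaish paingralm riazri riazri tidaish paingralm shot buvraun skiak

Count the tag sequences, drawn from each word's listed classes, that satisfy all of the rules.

1

Candidates per position — 1:tidaish {Conj,Prep}; 2:paingralm {Det,Conj}; 3:riazri {Prep,Det}; 4:riazri {Prep,Det}; 5:tidaish {Conj,Prep}; 6:paingralm {Det,Conj}; 7:shot {Det}; 8:buvraun {Prep}; 9:skiak {Det}.
There are 64 candidate sequences in total.
The sequences that satisfy every rule: Prep Conj Prep Prep Conj Conj Det Prep Det.
Count = 1.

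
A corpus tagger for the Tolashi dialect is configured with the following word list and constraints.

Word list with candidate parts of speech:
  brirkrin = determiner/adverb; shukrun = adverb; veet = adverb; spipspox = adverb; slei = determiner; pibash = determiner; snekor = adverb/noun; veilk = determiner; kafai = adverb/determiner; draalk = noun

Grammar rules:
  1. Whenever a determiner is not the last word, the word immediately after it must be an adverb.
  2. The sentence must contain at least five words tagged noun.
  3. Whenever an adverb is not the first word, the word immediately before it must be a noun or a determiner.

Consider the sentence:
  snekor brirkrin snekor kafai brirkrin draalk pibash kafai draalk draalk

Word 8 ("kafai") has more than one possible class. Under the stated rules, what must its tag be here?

Candidates per position — 1:snekor {adverb,noun}; 2:brirkrin {determiner,adverb}; 3:snekor {adverb,noun}; 4:kafai {adverb,determiner}; 5:brirkrin {determiner,adverb}; 6:draalk {noun}; 7:pibash {determiner}; 8:kafai {adverb,determiner}; 9:draalk {noun}; 10:draalk {noun}.
Position 1: adverb is ruled out by rule 2; that leaves noun.
Position 3: adverb is ruled out by rule 2; that leaves noun.
Position 5: determiner is ruled out by rule 1; that leaves adverb.
Position 8: determiner is ruled out by rule 1; that leaves adverb.
Position 2: determiner is ruled out by rule 1; that leaves adverb.
Position 4: adverb is ruled out by rule 3; that leaves determiner.
So the tagging must be: noun adverb noun determiner adverb noun determiner adverb noun noun.
Check: rule 1 ✓; rule 2 ✓; rule 3 ✓.

adverb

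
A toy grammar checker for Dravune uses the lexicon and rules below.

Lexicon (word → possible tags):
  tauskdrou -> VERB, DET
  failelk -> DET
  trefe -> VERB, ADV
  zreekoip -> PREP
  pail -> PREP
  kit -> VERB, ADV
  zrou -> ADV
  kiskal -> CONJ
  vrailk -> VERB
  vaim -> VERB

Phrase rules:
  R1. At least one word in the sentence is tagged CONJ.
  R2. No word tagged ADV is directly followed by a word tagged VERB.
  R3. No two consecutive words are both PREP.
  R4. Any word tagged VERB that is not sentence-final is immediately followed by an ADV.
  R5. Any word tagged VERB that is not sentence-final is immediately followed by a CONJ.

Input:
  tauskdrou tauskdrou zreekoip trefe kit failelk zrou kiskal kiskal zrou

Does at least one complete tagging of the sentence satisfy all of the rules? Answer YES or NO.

Candidates per position — 1:tauskdrou {VERB,DET}; 2:tauskdrou {VERB,DET}; 3:zreekoip {PREP}; 4:trefe {VERB,ADV}; 5:kit {VERB,ADV}; 6:failelk {DET}; 7:zrou {ADV}; 8:kiskal {CONJ}; 9:kiskal {CONJ}; 10:zrou {ADV}.
One satisfying assignment: DET DET PREP ADV ADV DET ADV CONJ CONJ ADV.
Rule-by-rule: rule 1 holds; rule 2 holds; rule 3 holds; rule 4 holds; rule 5 holds.

YES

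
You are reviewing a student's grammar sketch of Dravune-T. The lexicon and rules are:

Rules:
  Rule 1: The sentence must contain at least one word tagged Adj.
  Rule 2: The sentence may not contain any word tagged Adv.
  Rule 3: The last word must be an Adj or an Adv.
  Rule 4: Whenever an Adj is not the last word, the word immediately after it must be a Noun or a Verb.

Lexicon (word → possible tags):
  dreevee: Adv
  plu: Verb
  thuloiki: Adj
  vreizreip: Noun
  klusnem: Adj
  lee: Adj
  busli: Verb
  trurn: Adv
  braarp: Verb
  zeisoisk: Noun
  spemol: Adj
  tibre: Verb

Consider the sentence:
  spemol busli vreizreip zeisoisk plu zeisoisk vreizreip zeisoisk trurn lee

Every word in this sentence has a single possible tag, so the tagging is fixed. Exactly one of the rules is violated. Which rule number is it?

2

Fixed tagging: Adj Verb Noun Noun Verb Noun Noun Noun Adv Adj.
Applying the rules: R1 pass, R2 fail, R3 pass, R4 pass.
Only rule 2 fails.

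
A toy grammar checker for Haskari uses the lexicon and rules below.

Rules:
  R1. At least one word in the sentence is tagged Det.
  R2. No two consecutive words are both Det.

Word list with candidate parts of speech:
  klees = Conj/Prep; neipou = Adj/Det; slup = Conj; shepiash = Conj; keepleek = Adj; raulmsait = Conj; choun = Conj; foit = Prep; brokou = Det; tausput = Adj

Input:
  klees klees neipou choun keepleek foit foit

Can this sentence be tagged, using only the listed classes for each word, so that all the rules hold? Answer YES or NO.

YES

Candidates per position — 1:klees {Conj,Prep}; 2:klees {Conj,Prep}; 3:neipou {Adj,Det}; 4:choun {Conj}; 5:keepleek {Adj}; 6:foit {Prep}; 7:foit {Prep}.
One satisfying assignment: Prep Conj Det Conj Adj Prep Prep.
Rule-by-rule: rule 1 ok; rule 2 ok.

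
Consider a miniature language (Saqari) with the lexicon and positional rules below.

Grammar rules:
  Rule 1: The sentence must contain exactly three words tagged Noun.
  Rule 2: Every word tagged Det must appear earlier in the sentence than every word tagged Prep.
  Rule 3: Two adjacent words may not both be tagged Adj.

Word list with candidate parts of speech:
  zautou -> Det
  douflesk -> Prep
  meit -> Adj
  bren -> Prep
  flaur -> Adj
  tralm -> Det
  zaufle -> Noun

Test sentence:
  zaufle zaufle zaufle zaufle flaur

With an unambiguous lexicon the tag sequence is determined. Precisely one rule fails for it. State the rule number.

1

Fixed tagging: Noun Noun Noun Noun Adj.
Checking each rule: R1 violated, R2 holds, R3 holds.
Only rule 1 fails.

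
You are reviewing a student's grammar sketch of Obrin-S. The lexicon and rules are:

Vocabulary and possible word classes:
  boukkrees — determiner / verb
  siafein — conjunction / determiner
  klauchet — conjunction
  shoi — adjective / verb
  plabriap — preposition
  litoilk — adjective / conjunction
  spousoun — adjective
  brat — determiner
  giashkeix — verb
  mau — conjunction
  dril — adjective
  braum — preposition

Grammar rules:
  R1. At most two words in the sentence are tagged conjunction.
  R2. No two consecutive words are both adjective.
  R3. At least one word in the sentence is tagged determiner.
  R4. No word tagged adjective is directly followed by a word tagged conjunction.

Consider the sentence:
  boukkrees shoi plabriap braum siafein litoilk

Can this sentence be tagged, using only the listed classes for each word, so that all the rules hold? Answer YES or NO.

YES

Candidates per position — 1:boukkrees {determiner,verb}; 2:shoi {adjective,verb}; 3:plabriap {preposition}; 4:braum {preposition}; 5:siafein {conjunction,determiner}; 6:litoilk {adjective,conjunction}.
One satisfying assignment: determiner adjective preposition preposition determiner conjunction.
Checking: rule 1 satisfied; rule 2 satisfied; rule 3 satisfied; rule 4 satisfied.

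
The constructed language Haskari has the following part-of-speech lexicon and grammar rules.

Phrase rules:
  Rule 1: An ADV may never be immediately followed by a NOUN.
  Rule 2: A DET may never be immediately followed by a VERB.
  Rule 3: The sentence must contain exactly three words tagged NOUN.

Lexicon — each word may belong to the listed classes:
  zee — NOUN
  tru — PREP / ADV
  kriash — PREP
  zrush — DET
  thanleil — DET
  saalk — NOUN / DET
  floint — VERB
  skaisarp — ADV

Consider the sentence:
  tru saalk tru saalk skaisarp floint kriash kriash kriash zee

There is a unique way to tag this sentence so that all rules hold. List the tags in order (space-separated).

PREP NOUN PREP NOUN ADV VERB PREP PREP PREP NOUN

Candidates per position — 1:tru {PREP,ADV}; 2:saalk {NOUN,DET}; 3:tru {PREP,ADV}; 4:saalk {NOUN,DET}; 5:skaisarp {ADV}; 6:floint {VERB}; 7:kriash {PREP}; 8:kriash {PREP}; 9:kriash {PREP}; 10:zee {NOUN}.
Word 2 cannot be DET — rule 3 would then fail for every completion. It is NOUN.
Word 4 cannot be DET — rule 3 would then fail for every completion. It is NOUN.
Word 1 cannot be ADV — rule 1 would then fail for every completion. It is PREP.
Word 3 cannot be ADV — rule 1 would then fail for every completion. It is PREP.
The unique satisfying tagging is: PREP NOUN PREP NOUN ADV VERB PREP PREP PREP NOUN.
Checking: rule 1 ✓; rule 2 ✓; rule 3 ✓.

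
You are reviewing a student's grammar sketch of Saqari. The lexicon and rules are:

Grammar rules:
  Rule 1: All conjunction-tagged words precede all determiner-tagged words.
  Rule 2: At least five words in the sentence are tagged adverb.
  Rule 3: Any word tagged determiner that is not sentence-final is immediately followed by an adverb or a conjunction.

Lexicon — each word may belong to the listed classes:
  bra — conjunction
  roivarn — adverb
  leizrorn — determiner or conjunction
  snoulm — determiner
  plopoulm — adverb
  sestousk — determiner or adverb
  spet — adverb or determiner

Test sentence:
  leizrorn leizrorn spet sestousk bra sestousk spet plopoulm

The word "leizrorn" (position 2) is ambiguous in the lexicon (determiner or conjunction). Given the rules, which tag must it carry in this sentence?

Candidates per position — 1:leizrorn {determiner,conjunction}; 2:leizrorn {determiner,conjunction}; 3:spet {adverb,determiner}; 4:sestousk {determiner,adverb}; 5:bra {conjunction}; 6:sestousk {determiner,adverb}; 7:spet {adverb,determiner}; 8:plopoulm {adverb}.
Position 1: tagging it determiner would leave rule 1 unsatisfiable, so it must be conjunction.
Position 2: tagging it determiner would leave rule 1 unsatisfiable, so it must be conjunction.
Position 3: tagging it determiner would leave rule 1 unsatisfiable, so it must be adverb.
Position 4: tagging it determiner would leave rule 1 unsatisfiable, so it must be adverb.
Position 6: tagging it determiner would leave rule 2 unsatisfiable, so it must be adverb.
Position 7: tagging it determiner would leave rule 2 unsatisfiable, so it must be adverb.
So the tagging must be: conjunction conjunction adverb adverb conjunction adverb adverb adverb.
Check: rule 1 holds; rule 2 holds; rule 3 holds.

conjunction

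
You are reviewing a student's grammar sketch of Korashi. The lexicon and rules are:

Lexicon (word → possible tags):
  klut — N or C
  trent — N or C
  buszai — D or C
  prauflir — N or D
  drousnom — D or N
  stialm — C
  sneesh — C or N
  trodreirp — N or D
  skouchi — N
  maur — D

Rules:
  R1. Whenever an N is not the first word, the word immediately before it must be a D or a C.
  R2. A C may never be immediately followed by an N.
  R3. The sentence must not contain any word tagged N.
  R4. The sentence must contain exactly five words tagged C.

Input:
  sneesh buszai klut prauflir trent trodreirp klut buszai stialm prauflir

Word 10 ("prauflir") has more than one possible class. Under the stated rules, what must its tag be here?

D

Candidates per position — 1:sneesh {C,N}; 2:buszai {D,C}; 3:klut {N,C}; 4:prauflir {N,D}; 5:trent {N,C}; 6:trodreirp {N,D}; 7:klut {N,C}; 8:buszai {D,C}; 9:stialm {C}; 10:prauflir {N,D}.
Word 1 cannot be N — rule 3 would then fail for every completion. It is C.
Word 3 cannot be N — rule 3 would then fail for every completion. It is C.
Word 4 cannot be N — rule 2 would then fail for every completion. It is D.
Word 5 cannot be N — rule 3 would then fail for every completion. It is C.
Word 6 cannot be N — rule 2 would then fail for every completion. It is D.
Word 7 cannot be N — rule 3 would then fail for every completion. It is C.
Word 8 cannot be C — rule 4 would then fail for every completion. It is D.
Word 10 cannot be N — rule 2 would then fail for every completion. It is D.
Word 2 cannot be C — rule 4 would then fail for every completion. It is D.
The unique satisfying tagging is: C D C D C D C D C D.
Rule-by-rule: rule 1 holds; rule 2 holds; rule 3 holds; rule 4 holds.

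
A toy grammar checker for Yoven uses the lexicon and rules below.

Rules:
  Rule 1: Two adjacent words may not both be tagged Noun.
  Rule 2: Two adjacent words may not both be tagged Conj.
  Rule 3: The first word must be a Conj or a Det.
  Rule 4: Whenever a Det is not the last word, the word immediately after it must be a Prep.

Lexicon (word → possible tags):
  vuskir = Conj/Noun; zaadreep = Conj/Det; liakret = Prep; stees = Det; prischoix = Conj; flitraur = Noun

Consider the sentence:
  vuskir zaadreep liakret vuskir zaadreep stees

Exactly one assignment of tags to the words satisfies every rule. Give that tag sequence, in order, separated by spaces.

Candidates per position — 1:vuskir {Conj,Noun}; 2:zaadreep {Conj,Det}; 3:liakret {Prep}; 4:vuskir {Conj,Noun}; 5:zaadreep {Conj,Det}; 6:stees {Det}.
At position 1, choosing Noun makes rule 3 impossible to satisfy; hence Conj.
At position 2, choosing Conj makes rule 2 impossible to satisfy; hence Det.
At position 5, choosing Det makes rule 4 impossible to satisfy; hence Conj.
At position 4, choosing Conj makes rule 2 impossible to satisfy; hence Noun.
That leaves exactly one tagging: Conj Det Prep Noun Conj Det.
Rule-by-rule: rule 1 ok; rule 2 ok; rule 3 ok; rule 4 ok.

Conj Det Prep Noun Conj Det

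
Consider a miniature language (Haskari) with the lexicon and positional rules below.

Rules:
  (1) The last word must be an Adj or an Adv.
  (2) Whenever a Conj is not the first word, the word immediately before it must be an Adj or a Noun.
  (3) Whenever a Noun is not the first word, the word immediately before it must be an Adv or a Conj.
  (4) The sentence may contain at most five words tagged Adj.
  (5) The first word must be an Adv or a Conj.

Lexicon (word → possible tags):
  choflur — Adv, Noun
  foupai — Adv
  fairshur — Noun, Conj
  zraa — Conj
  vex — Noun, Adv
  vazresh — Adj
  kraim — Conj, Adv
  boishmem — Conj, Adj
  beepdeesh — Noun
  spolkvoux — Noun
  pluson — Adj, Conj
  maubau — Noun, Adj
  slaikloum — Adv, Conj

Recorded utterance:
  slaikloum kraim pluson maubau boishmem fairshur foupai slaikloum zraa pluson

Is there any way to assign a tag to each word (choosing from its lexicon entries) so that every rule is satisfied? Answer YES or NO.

Candidates per position — 1:slaikloum {Adv,Conj}; 2:kraim {Conj,Adv}; 3:pluson {Adj,Conj}; 4:maubau {Noun,Adj}; 5:boishmem {Conj,Adj}; 6:fairshur {Noun,Conj}; 7:foupai {Adv}; 8:slaikloum {Adv,Conj}; 9:zraa {Conj}; 10:pluson {Adj,Conj}.
Rule 2 cannot be satisfied by any choice of tags from the lexicon.
So there is no consistent tagging.

NO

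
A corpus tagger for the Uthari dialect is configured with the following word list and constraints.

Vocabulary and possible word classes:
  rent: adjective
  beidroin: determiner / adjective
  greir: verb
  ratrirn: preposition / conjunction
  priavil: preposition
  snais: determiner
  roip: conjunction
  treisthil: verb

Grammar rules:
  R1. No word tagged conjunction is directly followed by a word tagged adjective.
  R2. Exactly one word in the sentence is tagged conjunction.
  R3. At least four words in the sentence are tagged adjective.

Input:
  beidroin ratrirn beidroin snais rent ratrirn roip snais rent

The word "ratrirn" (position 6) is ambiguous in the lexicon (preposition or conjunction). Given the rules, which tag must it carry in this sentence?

Candidates per position — 1:beidroin {determiner,adjective}; 2:ratrirn {preposition,conjunction}; 3:beidroin {determiner,adjective}; 4:snais {determiner}; 5:rent {adjective}; 6:ratrirn {preposition,conjunction}; 7:roip {conjunction}; 8:snais {determiner}; 9:rent {adjective}.
If word 1 were determiner, no tagging could satisfy rule 3; so word 1 is adjective.
If word 2 were conjunction, no tagging could satisfy rule 2; so word 2 is preposition.
If word 3 were determiner, no tagging could satisfy rule 3; so word 3 is adjective.
If word 6 were conjunction, no tagging could satisfy rule 2; so word 6 is preposition.
That leaves exactly one tagging: adjective preposition adjective determiner adjective preposition conjunction determiner adjective.
Verifying each rule — rule 1 ✓; rule 2 ✓; rule 3 ✓.

preposition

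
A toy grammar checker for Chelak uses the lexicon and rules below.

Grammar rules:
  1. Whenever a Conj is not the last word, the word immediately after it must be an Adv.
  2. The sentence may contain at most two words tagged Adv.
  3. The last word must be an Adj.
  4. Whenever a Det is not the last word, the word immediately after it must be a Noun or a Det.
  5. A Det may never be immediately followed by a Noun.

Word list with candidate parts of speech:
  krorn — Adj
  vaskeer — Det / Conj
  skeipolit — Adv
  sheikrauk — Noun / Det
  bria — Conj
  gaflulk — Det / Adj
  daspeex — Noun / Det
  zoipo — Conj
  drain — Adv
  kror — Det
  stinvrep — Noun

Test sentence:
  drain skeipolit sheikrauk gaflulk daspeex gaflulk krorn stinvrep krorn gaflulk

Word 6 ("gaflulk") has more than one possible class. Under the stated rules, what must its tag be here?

Adj

Candidates per position — 1:drain {Adv}; 2:skeipolit {Adv}; 3:sheikrauk {Noun,Det}; 4:gaflulk {Det,Adj}; 5:daspeex {Noun,Det}; 6:gaflulk {Det,Adj}; 7:krorn {Adj}; 8:stinvrep {Noun}; 9:krorn {Adj}; 10:gaflulk {Det,Adj}.
Position 5: Det is ruled out by rule 4; that leaves Noun.
Position 6: Det is ruled out by rule 4; that leaves Adj.
Position 10: Det is ruled out by rule 3; that leaves Adj.
Position 4: Det is ruled out by rule 5; that leaves Adj.
Position 3: Det is ruled out by rule 4; that leaves Noun.
So the tagging must be: Adv Adv Noun Adj Noun Adj Adj Noun Adj Adj.
Checking: rule 1 holds; rule 2 holds; rule 3 holds; rule 4 holds; rule 5 holds.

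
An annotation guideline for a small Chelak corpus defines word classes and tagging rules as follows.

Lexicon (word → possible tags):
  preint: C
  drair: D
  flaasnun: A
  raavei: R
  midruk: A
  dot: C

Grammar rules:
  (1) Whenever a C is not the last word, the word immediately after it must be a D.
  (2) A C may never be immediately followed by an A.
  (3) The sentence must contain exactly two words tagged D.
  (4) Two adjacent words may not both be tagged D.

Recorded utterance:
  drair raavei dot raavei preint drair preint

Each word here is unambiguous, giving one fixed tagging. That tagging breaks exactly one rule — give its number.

1

Fixed tagging: D R C R C D C.
Rule check: R1 ✗, R2 ✓, R3 ✓, R4 ✓.
Only rule 1 fails.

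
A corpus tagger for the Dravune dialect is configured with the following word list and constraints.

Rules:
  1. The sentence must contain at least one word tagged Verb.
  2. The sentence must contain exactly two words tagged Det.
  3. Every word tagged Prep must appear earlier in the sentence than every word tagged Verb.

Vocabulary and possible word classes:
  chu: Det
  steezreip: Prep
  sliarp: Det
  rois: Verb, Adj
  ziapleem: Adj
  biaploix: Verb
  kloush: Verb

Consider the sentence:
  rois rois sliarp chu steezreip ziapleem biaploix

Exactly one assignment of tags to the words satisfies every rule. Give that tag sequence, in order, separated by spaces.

Adj Adj Det Det Prep Adj Verb

Candidates per position — 1:rois {Verb,Adj}; 2:rois {Verb,Adj}; 3:sliarp {Det}; 4:chu {Det}; 5:steezreip {Prep}; 6:ziapleem {Adj}; 7:biaploix {Verb}.
Position 1: Verb is ruled out by rule 3; that leaves Adj.
Position 2: Verb is ruled out by rule 3; that leaves Adj.
The unique satisfying tagging is: Adj Adj Det Det Prep Adj Verb.
Checking: rule 1 ok; rule 2 ok; rule 3 ok.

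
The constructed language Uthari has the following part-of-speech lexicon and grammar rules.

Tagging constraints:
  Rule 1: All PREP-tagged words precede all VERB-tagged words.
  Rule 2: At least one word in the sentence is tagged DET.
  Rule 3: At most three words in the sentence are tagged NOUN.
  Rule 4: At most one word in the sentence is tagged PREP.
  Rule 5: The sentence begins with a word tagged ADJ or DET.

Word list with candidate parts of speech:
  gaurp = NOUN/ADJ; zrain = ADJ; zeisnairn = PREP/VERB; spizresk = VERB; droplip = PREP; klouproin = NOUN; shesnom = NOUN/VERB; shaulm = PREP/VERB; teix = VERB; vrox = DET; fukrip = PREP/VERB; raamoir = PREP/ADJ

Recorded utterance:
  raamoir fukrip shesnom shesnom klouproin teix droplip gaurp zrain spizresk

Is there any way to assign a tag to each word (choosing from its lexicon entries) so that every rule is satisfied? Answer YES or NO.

Candidates per position — 1:raamoir {PREP,ADJ}; 2:fukrip {PREP,VERB}; 3:shesnom {NOUN,VERB}; 4:shesnom {NOUN,VERB}; 5:klouproin {NOUN}; 6:teix {VERB}; 7:droplip {PREP}; 8:gaurp {NOUN,ADJ}; 9:zrain {ADJ}; 10:spizresk {VERB}.
Rule 1 cannot be satisfied by any choice of tags from the lexicon.
So there is no consistent tagging.

NO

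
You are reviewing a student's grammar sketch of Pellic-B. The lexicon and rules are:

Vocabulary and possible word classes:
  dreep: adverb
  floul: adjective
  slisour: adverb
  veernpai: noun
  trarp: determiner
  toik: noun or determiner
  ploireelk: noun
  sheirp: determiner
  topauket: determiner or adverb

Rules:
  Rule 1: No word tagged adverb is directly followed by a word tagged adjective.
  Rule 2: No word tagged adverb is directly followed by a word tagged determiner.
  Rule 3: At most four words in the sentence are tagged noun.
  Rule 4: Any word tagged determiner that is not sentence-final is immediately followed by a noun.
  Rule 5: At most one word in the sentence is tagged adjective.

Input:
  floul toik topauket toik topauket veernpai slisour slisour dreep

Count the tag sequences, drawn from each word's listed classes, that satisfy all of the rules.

4

Candidates per position — 1:floul {adjective}; 2:toik {noun,determiner}; 3:topauket {determiner,adverb}; 4:toik {noun,determiner}; 5:topauket {determiner,adverb}; 6:veernpai {noun}; 7:slisour {adverb}; 8:slisour {adverb}; 9:dreep {adverb}.
There are 16 candidate sequences in total.
The sequences that satisfy every rule: adjective noun determiner noun determiner noun adverb adverb adverb; adjective noun determiner noun adverb noun adverb adverb adverb; adjective noun adverb noun determiner noun adverb adverb adverb; adjective noun adverb noun adverb noun adverb adverb adverb.
Count = 4.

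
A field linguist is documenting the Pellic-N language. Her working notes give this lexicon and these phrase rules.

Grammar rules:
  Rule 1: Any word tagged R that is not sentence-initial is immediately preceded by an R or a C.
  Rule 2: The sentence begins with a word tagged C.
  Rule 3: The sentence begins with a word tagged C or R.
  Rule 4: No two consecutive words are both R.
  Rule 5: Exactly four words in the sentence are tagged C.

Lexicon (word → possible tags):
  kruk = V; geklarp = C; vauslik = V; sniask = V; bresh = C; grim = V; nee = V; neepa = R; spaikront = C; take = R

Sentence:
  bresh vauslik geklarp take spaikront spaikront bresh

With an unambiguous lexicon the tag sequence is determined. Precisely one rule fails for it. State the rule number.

5

Fixed tagging: C V C R C C C.
Checking each rule: R1 pass, R2 pass, R3 pass, R4 pass, R5 fail.
Only rule 5 fails.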